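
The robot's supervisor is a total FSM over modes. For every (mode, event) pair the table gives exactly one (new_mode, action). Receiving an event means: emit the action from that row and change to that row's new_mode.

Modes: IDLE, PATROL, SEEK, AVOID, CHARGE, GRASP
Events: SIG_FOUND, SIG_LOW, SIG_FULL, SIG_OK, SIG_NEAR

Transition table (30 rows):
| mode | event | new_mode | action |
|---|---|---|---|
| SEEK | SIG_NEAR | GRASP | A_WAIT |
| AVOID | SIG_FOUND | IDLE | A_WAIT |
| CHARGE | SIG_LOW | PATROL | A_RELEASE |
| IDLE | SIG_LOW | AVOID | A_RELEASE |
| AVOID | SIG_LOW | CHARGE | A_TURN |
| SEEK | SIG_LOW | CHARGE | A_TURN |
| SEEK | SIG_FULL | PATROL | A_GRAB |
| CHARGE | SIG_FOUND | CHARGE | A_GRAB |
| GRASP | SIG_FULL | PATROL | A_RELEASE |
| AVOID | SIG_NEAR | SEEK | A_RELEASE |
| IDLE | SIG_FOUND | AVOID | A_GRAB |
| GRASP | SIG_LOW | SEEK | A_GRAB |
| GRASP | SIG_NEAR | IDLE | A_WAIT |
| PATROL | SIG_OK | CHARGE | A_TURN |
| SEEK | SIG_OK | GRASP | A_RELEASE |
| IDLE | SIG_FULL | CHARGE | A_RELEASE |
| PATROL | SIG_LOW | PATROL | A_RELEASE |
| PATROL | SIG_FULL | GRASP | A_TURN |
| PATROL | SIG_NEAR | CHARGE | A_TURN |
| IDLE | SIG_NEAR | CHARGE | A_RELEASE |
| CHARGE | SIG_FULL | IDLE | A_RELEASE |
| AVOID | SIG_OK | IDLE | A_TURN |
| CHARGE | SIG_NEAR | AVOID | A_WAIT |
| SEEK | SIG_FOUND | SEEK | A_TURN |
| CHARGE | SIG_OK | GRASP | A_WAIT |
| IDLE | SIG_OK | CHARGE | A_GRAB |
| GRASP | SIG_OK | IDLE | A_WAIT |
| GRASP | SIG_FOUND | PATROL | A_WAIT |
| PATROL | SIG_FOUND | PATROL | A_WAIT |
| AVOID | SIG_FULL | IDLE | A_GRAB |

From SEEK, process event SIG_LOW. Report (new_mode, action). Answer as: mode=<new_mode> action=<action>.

current mode = SEEK; filter table to that mode:
  (SEEK, SIG_NEAR) → (GRASP, A_WAIT)
  (SEEK, SIG_LOW) → (CHARGE, A_TURN)  ← event matches
  (SEEK, SIG_FULL) → (PATROL, A_GRAB)
  (SEEK, SIG_OK) → (GRASP, A_RELEASE)
  (SEEK, SIG_FOUND) → (SEEK, A_TURN)
event = SIG_LOW selects (CHARGE, A_TURN)

mode=CHARGE action=A_TURN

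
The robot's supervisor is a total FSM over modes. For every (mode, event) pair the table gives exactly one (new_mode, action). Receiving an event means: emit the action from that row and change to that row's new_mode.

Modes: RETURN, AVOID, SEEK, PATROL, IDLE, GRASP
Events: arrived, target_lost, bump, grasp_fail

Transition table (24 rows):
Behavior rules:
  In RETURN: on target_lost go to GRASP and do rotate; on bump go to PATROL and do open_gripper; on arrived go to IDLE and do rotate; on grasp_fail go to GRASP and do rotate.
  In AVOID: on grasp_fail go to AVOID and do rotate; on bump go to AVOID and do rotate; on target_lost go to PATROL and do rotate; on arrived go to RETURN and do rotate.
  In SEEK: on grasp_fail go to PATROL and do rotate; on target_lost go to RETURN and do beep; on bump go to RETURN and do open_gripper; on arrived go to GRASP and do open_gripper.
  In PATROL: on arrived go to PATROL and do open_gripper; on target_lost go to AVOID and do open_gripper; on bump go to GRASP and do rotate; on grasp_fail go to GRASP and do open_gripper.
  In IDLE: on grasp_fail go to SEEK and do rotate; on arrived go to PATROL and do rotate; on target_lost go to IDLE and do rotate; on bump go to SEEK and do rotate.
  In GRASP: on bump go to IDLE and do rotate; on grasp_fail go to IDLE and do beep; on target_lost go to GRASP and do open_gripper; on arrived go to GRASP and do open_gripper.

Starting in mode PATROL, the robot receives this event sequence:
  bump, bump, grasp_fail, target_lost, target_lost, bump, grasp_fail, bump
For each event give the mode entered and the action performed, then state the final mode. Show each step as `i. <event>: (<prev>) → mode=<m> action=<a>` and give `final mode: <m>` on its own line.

1. bump: (PATROL) → mode=GRASP action=rotate
2. bump: (GRASP) → mode=IDLE action=rotate
3. grasp_fail: (IDLE) → mode=SEEK action=rotate
4. target_lost: (SEEK) → mode=RETURN action=beep
5. target_lost: (RETURN) → mode=GRASP action=rotate
6. bump: (GRASP) → mode=IDLE action=rotate
7. grasp_fail: (IDLE) → mode=SEEK action=rotate
8. bump: (SEEK) → mode=RETURN action=open_gripper

final mode: RETURN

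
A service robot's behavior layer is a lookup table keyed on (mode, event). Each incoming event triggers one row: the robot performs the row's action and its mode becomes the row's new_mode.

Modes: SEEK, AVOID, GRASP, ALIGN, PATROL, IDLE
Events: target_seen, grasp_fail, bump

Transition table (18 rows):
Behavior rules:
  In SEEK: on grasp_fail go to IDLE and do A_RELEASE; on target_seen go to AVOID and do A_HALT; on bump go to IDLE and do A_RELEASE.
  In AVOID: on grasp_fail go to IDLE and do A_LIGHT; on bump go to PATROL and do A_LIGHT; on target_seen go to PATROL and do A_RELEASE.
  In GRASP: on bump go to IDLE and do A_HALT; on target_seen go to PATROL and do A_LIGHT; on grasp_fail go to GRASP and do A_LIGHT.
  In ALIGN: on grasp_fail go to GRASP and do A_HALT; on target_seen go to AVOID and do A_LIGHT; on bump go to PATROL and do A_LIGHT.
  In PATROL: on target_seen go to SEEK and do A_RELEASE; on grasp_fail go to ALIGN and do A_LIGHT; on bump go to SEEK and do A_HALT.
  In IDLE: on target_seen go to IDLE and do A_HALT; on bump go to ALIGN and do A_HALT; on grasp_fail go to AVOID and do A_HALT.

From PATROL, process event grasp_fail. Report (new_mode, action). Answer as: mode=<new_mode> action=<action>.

current mode = PATROL; filter table to that mode:
  (PATROL, target_seen) → (SEEK, A_RELEASE)
  (PATROL, grasp_fail) → (ALIGN, A_LIGHT)  ← event matches
  (PATROL, bump) → (SEEK, A_HALT)
event = grasp_fail selects (ALIGN, A_LIGHT)

mode=ALIGN action=A_LIGHT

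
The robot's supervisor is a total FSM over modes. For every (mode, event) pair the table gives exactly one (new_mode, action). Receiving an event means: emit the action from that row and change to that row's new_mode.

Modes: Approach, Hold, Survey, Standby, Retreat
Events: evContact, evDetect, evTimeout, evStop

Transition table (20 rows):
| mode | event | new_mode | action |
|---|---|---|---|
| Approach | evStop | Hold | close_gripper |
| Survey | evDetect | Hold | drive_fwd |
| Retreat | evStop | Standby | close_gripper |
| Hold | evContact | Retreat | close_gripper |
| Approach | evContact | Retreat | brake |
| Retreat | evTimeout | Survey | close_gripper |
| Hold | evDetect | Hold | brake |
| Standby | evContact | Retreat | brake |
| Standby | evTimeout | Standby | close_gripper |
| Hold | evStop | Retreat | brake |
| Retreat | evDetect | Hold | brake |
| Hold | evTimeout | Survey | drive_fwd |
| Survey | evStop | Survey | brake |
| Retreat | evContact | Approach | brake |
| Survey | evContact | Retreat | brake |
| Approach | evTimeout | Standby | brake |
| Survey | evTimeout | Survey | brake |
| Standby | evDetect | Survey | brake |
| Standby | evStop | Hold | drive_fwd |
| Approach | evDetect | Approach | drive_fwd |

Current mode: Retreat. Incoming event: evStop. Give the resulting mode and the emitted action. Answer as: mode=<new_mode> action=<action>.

mode=Standby action=close_gripper

current mode = Retreat; filter table to that mode:
  (Retreat, evStop) → (Standby, close_gripper)  ← event matches
  (Retreat, evTimeout) → (Survey, close_gripper)
  (Retreat, evDetect) → (Hold, brake)
  (Retreat, evContact) → (Approach, brake)
event = evStop selects (Standby, close_gripper)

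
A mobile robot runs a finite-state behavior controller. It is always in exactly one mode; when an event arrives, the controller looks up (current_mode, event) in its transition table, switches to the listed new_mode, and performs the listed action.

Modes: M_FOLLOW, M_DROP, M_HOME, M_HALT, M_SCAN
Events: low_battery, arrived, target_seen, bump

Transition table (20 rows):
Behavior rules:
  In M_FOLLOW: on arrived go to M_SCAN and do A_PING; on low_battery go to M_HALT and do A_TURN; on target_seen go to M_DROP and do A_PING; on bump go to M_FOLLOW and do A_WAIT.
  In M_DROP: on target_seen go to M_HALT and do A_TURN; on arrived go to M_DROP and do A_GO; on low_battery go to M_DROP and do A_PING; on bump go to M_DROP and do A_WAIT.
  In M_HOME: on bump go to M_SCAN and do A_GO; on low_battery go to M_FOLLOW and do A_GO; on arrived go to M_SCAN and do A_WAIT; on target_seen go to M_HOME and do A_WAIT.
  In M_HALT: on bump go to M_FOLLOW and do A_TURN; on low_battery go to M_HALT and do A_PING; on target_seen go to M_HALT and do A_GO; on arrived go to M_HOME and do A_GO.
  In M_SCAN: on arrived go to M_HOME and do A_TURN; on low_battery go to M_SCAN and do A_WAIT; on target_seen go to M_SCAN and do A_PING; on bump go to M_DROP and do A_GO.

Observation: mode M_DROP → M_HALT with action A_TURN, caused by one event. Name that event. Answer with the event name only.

try low_battery: (M_DROP, low_battery) → (M_DROP, A_PING)
try arrived: (M_DROP, arrived) → (M_DROP, A_GO)
try target_seen: (M_DROP, target_seen) → (M_HALT, A_TURN)  ← matches
try bump: (M_DROP, bump) → (M_DROP, A_WAIT)

target_seen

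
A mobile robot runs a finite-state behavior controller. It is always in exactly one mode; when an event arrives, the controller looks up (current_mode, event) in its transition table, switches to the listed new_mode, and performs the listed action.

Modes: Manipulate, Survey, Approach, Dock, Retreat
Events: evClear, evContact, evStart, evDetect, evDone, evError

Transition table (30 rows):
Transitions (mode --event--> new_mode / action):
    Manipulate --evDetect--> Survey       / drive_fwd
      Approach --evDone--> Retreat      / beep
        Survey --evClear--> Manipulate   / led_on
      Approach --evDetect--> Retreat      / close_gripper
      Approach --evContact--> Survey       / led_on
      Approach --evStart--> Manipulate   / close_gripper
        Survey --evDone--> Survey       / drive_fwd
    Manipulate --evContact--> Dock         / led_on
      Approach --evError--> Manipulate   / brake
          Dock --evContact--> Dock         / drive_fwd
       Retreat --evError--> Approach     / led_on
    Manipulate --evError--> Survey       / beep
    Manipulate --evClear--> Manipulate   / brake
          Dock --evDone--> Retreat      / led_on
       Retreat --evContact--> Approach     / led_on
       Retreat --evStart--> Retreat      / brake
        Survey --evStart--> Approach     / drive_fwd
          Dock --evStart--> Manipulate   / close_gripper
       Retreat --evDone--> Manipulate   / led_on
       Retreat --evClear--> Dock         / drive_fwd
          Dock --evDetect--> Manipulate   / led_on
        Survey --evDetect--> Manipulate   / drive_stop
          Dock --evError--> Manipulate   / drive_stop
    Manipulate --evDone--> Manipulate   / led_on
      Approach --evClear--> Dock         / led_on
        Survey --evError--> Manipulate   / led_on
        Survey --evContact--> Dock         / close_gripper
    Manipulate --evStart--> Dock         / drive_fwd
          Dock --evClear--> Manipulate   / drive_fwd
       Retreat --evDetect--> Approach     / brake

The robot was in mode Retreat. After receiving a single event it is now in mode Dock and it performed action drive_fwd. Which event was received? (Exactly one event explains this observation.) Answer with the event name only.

try evClear: (Retreat, evClear) → (Dock, drive_fwd)  ← matches
try evContact: (Retreat, evContact) → (Approach, led_on)
try evStart: (Retreat, evStart) → (Retreat, brake)
try evDetect: (Retreat, evDetect) → (Approach, brake)
try evDone: (Retreat, evDone) → (Manipulate, led_on)
try evError: (Retreat, evError) → (Approach, led_on)

evClear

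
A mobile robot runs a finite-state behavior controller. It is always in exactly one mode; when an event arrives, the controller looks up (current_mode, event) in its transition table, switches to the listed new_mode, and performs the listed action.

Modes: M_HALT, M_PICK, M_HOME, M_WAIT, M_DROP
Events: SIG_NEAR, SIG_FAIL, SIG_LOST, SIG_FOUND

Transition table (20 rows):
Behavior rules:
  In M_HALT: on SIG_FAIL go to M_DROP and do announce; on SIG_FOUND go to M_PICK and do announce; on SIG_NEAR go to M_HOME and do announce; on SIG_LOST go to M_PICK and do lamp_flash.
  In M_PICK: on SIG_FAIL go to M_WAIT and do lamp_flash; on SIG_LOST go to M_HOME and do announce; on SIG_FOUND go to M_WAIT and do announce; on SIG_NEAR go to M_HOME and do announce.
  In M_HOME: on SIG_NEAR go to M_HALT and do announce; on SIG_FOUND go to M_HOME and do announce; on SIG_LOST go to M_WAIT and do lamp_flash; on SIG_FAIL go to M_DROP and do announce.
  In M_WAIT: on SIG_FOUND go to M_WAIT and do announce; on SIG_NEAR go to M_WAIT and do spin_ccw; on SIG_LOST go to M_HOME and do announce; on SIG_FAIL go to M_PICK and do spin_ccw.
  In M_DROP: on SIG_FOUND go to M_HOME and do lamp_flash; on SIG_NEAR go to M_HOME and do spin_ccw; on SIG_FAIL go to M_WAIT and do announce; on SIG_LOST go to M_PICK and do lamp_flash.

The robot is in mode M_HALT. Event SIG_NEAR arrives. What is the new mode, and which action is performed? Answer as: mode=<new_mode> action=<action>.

mode=M_HOME action=announce

current mode = M_HALT; filter table to that mode:
  (M_HALT, SIG_FAIL) → (M_DROP, announce)
  (M_HALT, SIG_FOUND) → (M_PICK, announce)
  (M_HALT, SIG_NEAR) → (M_HOME, announce)  ← event matches
  (M_HALT, SIG_LOST) → (M_PICK, lamp_flash)
event = SIG_NEAR selects (M_HOME, announce)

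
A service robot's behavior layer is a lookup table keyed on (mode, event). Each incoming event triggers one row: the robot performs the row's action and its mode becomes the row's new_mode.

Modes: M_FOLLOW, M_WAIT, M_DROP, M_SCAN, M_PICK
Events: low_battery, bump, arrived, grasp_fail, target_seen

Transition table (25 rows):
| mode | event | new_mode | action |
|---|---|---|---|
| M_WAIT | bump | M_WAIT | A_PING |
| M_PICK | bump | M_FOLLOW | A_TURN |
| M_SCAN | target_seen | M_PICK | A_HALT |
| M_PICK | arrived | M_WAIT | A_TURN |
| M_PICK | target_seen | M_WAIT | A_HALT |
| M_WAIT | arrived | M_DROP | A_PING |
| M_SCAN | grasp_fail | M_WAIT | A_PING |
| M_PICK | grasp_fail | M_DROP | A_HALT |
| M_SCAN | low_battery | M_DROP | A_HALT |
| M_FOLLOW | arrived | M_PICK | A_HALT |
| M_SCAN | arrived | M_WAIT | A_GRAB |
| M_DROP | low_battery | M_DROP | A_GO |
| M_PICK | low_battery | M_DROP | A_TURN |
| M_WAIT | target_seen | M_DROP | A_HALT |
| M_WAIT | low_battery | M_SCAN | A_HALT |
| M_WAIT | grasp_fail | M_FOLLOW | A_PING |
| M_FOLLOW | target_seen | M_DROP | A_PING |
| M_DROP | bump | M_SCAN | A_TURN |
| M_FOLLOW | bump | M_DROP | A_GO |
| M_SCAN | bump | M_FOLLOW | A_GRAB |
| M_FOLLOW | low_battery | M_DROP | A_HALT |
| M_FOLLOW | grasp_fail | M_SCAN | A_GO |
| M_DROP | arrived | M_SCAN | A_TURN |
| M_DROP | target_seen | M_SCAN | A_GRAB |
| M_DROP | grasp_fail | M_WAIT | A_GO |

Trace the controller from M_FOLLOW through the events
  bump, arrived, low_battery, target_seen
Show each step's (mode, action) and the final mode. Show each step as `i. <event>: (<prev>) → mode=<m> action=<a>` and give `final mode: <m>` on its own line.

final mode: M_SCAN

1. bump: (M_FOLLOW) → mode=M_DROP action=A_GO
2. arrived: (M_DROP) → mode=M_SCAN action=A_TURN
3. low_battery: (M_SCAN) → mode=M_DROP action=A_HALT
4. target_seen: (M_DROP) → mode=M_SCAN action=A_GRAB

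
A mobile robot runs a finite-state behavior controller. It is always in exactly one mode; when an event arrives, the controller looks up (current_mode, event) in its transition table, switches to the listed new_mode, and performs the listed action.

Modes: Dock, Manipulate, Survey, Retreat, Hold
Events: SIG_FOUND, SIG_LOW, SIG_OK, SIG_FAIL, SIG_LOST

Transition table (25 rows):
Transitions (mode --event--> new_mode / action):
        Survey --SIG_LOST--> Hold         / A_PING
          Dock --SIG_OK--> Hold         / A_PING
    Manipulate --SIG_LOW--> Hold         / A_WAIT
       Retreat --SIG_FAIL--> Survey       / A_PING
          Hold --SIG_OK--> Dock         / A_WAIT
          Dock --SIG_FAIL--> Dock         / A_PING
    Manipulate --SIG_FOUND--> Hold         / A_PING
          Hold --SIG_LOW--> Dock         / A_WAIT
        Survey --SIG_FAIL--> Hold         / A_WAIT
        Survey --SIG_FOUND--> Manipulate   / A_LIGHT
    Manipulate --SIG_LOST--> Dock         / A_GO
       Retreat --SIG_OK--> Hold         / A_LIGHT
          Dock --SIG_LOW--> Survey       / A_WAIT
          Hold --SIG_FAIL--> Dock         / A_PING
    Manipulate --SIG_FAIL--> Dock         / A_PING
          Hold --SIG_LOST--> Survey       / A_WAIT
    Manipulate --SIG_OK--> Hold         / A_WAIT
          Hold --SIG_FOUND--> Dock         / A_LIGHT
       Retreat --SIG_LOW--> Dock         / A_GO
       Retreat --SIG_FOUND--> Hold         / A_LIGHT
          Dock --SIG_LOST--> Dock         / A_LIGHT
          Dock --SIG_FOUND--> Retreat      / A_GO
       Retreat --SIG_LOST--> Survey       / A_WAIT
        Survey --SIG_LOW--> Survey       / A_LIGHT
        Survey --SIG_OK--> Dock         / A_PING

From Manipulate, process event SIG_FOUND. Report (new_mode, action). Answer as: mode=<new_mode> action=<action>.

mode=Hold action=A_PING

current mode = Manipulate; filter table to that mode:
  (Manipulate, SIG_LOW) → (Hold, A_WAIT)
  (Manipulate, SIG_FOUND) → (Hold, A_PING)  ← event matches
  (Manipulate, SIG_LOST) → (Dock, A_GO)
  (Manipulate, SIG_FAIL) → (Dock, A_PING)
  (Manipulate, SIG_OK) → (Hold, A_WAIT)
event = SIG_FOUND selects (Hold, A_PING)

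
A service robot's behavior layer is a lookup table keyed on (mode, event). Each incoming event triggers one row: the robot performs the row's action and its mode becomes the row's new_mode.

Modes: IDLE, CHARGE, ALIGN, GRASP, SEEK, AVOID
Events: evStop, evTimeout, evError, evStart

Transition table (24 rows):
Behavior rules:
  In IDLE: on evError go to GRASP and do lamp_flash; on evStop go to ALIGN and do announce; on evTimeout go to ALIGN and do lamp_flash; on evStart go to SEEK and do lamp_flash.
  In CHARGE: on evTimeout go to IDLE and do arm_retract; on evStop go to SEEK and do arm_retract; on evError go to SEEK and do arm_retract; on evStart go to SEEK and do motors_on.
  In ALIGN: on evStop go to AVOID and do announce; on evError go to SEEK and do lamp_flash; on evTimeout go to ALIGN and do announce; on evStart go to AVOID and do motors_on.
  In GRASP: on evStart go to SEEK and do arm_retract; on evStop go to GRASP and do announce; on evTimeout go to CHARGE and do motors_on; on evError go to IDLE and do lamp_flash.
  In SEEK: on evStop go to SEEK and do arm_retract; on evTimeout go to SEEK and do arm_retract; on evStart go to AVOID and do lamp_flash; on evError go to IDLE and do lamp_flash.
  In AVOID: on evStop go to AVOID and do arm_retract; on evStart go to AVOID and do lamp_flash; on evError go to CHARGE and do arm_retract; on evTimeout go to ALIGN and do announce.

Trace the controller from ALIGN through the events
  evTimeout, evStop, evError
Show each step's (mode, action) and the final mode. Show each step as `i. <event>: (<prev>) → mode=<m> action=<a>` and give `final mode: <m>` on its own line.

1. evTimeout: (ALIGN) → mode=ALIGN action=announce
2. evStop: (ALIGN) → mode=AVOID action=announce
3. evError: (AVOID) → mode=CHARGE action=arm_retract

final mode: CHARGE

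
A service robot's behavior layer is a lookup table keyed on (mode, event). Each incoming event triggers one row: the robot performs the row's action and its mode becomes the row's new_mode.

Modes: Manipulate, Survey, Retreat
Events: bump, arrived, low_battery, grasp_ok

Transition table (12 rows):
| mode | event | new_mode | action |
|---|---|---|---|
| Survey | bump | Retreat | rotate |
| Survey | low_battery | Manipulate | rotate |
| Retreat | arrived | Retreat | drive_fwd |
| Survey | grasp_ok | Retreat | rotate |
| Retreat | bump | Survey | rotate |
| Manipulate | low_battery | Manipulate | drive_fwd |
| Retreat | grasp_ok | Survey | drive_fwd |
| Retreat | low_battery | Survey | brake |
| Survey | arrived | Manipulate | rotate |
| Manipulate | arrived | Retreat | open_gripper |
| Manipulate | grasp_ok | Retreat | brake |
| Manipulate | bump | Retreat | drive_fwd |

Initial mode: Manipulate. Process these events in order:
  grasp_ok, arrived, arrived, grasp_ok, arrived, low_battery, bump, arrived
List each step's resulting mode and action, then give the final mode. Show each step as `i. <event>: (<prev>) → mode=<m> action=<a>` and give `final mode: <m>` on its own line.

final mode: Retreat

1. grasp_ok: (Manipulate) → mode=Retreat action=brake
2. arrived: (Retreat) → mode=Retreat action=drive_fwd
3. arrived: (Retreat) → mode=Retreat action=drive_fwd
4. grasp_ok: (Retreat) → mode=Survey action=drive_fwd
5. arrived: (Survey) → mode=Manipulate action=rotate
6. low_battery: (Manipulate) → mode=Manipulate action=drive_fwd
7. bump: (Manipulate) → mode=Retreat action=drive_fwd
8. arrived: (Retreat) → mode=Retreat action=drive_fwd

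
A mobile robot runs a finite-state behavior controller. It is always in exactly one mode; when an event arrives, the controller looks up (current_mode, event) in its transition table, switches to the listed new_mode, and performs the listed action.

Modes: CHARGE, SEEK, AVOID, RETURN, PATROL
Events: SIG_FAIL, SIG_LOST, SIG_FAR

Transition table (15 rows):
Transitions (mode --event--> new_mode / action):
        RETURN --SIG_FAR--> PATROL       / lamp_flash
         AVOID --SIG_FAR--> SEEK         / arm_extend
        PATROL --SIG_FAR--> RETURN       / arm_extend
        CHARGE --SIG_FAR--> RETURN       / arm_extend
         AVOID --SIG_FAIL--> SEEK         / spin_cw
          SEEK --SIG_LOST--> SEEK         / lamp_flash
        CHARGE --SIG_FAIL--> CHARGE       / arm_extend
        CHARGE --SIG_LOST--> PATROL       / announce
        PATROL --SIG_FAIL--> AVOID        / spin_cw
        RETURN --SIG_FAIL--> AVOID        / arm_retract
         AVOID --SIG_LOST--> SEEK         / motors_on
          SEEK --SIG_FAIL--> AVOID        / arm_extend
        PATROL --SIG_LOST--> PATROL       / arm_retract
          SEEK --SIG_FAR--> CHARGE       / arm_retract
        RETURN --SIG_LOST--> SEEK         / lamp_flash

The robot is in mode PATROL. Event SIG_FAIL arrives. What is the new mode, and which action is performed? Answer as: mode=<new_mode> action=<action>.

mode=AVOID action=spin_cw

current mode = PATROL; filter table to that mode:
  (PATROL, SIG_FAR) → (RETURN, arm_extend)
  (PATROL, SIG_FAIL) → (AVOID, spin_cw)  ← event matches
  (PATROL, SIG_LOST) → (PATROL, arm_retract)
event = SIG_FAIL selects (AVOID, spin_cw)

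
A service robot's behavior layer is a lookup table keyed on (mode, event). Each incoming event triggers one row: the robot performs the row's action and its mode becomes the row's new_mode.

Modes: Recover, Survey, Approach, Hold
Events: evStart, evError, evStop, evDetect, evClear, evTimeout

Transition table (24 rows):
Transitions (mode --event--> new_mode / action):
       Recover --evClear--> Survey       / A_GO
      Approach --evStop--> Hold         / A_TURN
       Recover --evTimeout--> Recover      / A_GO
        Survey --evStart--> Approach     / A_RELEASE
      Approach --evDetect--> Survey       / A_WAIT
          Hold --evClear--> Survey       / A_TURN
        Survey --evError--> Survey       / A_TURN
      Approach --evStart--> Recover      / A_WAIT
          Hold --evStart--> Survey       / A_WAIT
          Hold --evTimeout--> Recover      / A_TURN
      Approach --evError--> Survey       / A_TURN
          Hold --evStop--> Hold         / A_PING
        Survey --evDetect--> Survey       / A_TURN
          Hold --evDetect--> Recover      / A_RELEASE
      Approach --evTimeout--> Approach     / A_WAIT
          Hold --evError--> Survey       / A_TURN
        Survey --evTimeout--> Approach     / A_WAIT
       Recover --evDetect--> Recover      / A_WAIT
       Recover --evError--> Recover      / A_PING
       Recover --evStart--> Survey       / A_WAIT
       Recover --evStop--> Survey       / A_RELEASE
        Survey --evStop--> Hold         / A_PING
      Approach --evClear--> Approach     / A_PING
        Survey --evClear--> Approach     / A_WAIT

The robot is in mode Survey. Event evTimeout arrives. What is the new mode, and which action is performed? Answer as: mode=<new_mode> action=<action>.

mode=Approach action=A_WAIT

current mode = Survey; filter table to that mode:
  (Survey, evStart) → (Approach, A_RELEASE)
  (Survey, evError) → (Survey, A_TURN)
  (Survey, evDetect) → (Survey, A_TURN)
  (Survey, evTimeout) → (Approach, A_WAIT)  ← event matches
  (Survey, evStop) → (Hold, A_PING)
  (Survey, evClear) → (Approach, A_WAIT)
event = evTimeout selects (Approach, A_WAIT)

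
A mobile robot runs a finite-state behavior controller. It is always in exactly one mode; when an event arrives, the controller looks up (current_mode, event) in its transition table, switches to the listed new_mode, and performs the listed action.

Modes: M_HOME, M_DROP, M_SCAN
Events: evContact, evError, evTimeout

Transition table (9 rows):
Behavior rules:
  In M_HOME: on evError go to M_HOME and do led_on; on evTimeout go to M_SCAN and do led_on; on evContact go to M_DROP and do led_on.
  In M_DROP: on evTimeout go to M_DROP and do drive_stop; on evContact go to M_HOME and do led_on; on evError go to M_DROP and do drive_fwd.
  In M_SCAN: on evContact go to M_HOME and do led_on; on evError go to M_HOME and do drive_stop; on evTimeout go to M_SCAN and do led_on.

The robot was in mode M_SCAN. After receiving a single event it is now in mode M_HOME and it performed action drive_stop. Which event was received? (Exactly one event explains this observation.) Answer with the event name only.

evError

try evContact: (M_SCAN, evContact) → (M_HOME, led_on)
try evError: (M_SCAN, evError) → (M_HOME, drive_stop)  ← matches
try evTimeout: (M_SCAN, evTimeout) → (M_SCAN, led_on)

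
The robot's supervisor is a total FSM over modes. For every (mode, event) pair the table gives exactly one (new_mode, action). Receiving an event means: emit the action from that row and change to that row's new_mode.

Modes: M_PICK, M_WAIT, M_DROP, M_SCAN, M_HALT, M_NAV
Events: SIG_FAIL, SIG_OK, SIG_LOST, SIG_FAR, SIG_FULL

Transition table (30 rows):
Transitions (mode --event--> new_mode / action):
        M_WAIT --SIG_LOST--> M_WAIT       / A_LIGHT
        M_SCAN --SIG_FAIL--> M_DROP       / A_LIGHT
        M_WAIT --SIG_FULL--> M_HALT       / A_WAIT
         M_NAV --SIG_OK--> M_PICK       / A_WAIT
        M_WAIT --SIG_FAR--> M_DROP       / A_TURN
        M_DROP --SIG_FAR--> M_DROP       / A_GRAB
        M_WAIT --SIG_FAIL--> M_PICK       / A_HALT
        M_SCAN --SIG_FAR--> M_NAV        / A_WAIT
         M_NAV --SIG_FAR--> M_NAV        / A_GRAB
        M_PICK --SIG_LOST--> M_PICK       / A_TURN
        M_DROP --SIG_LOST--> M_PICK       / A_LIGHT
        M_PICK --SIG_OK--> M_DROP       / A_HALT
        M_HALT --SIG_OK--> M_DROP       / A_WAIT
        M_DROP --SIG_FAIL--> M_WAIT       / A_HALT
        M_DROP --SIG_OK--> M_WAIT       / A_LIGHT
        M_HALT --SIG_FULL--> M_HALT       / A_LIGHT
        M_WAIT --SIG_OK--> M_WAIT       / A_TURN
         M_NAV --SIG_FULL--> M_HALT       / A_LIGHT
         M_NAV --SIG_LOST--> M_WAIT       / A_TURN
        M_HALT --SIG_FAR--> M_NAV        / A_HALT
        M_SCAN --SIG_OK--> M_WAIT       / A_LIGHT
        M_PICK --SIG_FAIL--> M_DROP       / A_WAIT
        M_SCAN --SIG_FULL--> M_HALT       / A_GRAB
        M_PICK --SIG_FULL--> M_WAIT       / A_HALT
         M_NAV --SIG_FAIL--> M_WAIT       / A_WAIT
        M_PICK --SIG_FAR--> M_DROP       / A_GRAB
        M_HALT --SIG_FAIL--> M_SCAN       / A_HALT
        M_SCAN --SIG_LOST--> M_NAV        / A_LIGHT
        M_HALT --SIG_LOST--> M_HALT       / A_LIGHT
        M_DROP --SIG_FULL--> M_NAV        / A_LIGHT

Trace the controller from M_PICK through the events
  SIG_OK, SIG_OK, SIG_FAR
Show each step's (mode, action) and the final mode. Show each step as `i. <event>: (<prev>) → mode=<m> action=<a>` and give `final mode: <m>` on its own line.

final mode: M_DROP

1. SIG_OK: (M_PICK) → mode=M_DROP action=A_HALT
2. SIG_OK: (M_DROP) → mode=M_WAIT action=A_LIGHT
3. SIG_FAR: (M_WAIT) → mode=M_DROP action=A_TURN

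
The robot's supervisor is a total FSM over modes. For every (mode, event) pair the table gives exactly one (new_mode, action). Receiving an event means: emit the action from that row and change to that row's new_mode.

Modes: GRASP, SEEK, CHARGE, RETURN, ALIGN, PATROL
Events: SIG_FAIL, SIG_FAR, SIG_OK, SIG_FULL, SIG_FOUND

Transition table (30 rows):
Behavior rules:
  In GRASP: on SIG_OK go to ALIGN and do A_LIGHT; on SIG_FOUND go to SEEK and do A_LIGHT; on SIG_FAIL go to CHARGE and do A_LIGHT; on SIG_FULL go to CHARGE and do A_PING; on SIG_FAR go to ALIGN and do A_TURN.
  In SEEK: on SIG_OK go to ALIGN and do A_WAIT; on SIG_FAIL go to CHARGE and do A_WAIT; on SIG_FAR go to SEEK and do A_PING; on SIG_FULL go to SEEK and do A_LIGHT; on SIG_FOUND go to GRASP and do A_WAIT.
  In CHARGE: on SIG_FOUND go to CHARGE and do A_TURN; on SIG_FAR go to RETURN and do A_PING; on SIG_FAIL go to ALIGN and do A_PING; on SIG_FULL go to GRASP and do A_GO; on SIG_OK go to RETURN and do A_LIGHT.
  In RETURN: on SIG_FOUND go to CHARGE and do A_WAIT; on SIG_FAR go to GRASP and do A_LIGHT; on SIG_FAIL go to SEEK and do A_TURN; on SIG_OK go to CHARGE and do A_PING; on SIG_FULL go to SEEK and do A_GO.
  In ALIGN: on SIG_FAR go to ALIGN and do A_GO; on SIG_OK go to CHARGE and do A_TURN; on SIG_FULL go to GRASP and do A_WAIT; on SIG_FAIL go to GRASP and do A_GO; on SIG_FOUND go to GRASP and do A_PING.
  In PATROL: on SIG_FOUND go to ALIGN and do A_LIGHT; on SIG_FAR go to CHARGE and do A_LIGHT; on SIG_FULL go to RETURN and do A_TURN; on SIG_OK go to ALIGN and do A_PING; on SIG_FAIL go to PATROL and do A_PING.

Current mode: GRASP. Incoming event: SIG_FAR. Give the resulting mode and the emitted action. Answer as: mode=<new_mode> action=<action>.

current mode = GRASP; filter table to that mode:
  (GRASP, SIG_OK) → (ALIGN, A_LIGHT)
  (GRASP, SIG_FOUND) → (SEEK, A_LIGHT)
  (GRASP, SIG_FAIL) → (CHARGE, A_LIGHT)
  (GRASP, SIG_FULL) → (CHARGE, A_PING)
  (GRASP, SIG_FAR) → (ALIGN, A_TURN)  ← event matches
event = SIG_FAR selects (ALIGN, A_TURN)

mode=ALIGN action=A_TURN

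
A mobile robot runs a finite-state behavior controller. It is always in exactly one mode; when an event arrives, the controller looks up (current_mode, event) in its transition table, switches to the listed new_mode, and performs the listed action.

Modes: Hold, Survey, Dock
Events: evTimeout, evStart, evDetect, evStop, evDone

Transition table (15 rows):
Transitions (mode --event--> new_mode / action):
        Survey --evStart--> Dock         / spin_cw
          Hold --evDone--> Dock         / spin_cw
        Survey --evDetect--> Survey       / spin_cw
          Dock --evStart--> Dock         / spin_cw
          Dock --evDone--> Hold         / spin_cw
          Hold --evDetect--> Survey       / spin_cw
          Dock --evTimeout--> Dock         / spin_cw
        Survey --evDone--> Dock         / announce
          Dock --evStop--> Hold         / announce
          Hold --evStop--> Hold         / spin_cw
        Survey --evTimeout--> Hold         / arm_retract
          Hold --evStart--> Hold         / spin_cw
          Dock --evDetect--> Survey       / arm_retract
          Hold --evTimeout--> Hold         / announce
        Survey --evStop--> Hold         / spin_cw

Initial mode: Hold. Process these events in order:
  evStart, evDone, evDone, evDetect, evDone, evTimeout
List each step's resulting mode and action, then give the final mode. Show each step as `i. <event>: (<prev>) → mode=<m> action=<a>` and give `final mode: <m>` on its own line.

final mode: Dock

1. evStart: (Hold) → mode=Hold action=spin_cw
2. evDone: (Hold) → mode=Dock action=spin_cw
3. evDone: (Dock) → mode=Hold action=spin_cw
4. evDetect: (Hold) → mode=Survey action=spin_cw
5. evDone: (Survey) → mode=Dock action=announce
6. evTimeout: (Dock) → mode=Dock action=spin_cw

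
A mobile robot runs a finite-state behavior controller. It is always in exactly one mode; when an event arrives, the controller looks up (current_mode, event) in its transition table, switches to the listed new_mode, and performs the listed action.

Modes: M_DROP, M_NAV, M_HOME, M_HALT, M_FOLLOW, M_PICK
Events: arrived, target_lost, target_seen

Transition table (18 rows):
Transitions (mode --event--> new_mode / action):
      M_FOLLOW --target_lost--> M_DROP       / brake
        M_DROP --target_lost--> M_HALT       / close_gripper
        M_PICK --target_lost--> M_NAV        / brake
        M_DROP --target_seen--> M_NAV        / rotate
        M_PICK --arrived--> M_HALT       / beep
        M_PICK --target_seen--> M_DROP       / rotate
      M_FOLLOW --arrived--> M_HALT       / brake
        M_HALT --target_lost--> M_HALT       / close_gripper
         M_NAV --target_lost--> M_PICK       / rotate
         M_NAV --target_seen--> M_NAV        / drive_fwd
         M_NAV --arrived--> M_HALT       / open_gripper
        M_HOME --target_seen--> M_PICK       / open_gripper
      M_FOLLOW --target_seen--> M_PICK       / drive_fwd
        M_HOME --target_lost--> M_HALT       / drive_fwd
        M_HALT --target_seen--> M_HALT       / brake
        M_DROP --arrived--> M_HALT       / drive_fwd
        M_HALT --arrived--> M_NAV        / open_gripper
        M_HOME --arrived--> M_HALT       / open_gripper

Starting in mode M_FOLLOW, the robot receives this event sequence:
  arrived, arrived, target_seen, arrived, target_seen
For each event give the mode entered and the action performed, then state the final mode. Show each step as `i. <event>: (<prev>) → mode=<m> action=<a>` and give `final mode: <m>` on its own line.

final mode: M_HALT

1. arrived: (M_FOLLOW) → mode=M_HALT action=brake
2. arrived: (M_HALT) → mode=M_NAV action=open_gripper
3. target_seen: (M_NAV) → mode=M_NAV action=drive_fwd
4. arrived: (M_NAV) → mode=M_HALT action=open_gripper
5. target_seen: (M_HALT) → mode=M_HALT action=brake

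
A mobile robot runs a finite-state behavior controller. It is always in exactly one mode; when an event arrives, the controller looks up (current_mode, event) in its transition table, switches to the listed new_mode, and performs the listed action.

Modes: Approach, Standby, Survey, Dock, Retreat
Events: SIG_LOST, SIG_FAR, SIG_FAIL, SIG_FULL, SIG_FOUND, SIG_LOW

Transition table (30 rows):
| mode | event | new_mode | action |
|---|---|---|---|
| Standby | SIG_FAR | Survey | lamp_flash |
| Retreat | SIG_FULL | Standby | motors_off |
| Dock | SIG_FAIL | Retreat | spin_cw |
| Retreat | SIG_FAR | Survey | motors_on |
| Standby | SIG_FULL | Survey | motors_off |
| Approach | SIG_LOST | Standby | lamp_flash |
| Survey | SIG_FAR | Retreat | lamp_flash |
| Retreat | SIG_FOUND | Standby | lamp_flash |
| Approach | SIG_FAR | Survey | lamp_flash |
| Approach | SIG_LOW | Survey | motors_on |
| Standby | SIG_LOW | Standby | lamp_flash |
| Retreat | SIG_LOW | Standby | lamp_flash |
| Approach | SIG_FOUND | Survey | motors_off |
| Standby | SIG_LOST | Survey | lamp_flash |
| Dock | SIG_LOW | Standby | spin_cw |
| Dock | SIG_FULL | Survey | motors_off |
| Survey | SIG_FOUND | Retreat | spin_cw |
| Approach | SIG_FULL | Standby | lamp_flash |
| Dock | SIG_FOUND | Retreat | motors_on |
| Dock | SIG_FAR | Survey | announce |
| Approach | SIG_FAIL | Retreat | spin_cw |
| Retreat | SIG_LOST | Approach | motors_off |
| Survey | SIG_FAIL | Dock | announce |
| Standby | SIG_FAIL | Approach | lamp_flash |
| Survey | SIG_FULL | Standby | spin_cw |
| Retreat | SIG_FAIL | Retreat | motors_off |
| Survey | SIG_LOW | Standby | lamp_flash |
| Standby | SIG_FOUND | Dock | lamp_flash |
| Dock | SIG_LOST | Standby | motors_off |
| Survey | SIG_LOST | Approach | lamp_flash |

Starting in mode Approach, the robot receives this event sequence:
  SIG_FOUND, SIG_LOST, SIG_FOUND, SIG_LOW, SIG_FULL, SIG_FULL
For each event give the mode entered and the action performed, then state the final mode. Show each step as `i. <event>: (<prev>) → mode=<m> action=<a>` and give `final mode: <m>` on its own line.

1. SIG_FOUND: (Approach) → mode=Survey action=motors_off
2. SIG_LOST: (Survey) → mode=Approach action=lamp_flash
3. SIG_FOUND: (Approach) → mode=Survey action=motors_off
4. SIG_LOW: (Survey) → mode=Standby action=lamp_flash
5. SIG_FULL: (Standby) → mode=Survey action=motors_off
6. SIG_FULL: (Survey) → mode=Standby action=spin_cw

final mode: Standby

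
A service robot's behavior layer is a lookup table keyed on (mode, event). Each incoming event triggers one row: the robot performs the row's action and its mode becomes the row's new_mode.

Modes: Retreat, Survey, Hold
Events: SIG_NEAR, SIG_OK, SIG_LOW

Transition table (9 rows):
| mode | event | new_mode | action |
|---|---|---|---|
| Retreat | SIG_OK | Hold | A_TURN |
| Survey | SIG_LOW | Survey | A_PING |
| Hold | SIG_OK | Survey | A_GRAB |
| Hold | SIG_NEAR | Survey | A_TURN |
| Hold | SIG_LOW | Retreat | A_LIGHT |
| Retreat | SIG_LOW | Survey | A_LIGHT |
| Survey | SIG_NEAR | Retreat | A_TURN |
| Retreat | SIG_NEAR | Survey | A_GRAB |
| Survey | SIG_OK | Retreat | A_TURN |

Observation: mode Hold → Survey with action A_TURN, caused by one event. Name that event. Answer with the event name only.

SIG_NEAR

try SIG_NEAR: (Hold, SIG_NEAR) → (Survey, A_TURN)  ← matches
try SIG_OK: (Hold, SIG_OK) → (Survey, A_GRAB)
try SIG_LOW: (Hold, SIG_LOW) → (Retreat, A_LIGHT)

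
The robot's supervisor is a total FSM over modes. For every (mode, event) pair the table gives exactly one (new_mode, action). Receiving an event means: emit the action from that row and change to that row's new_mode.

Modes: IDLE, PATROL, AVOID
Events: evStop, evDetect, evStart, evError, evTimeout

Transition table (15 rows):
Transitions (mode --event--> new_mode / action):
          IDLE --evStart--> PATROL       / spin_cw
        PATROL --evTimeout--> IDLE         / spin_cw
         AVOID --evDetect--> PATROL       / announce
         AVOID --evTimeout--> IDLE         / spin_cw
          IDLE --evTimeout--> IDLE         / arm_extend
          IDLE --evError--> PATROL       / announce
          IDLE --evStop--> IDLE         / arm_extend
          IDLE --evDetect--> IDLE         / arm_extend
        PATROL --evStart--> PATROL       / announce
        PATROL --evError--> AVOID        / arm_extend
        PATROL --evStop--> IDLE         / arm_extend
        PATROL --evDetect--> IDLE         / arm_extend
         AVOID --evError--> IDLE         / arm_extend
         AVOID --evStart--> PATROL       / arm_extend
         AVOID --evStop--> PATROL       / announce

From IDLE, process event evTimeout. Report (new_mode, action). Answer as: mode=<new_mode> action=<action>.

current mode = IDLE; filter table to that mode:
  (IDLE, evStart) → (PATROL, spin_cw)
  (IDLE, evTimeout) → (IDLE, arm_extend)  ← event matches
  (IDLE, evError) → (PATROL, announce)
  (IDLE, evStop) → (IDLE, arm_extend)
  (IDLE, evDetect) → (IDLE, arm_extend)
event = evTimeout selects (IDLE, arm_extend)

mode=IDLE action=arm_extend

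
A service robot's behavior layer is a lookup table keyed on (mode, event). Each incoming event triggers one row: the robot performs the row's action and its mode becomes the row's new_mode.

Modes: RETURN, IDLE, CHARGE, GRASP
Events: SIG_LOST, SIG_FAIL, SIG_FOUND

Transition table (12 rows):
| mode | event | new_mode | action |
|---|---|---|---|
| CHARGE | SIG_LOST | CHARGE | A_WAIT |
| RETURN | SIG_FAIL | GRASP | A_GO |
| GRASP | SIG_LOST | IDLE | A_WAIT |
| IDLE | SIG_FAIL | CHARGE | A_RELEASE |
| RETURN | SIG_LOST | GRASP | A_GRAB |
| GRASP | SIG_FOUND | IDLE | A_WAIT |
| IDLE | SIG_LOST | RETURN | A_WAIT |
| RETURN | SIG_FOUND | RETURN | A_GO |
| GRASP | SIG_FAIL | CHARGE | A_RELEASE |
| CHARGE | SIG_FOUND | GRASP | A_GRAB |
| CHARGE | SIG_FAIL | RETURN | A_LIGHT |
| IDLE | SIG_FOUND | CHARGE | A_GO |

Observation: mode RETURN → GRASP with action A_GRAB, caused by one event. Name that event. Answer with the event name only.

try SIG_LOST: (RETURN, SIG_LOST) → (GRASP, A_GRAB)  ← matches
try SIG_FAIL: (RETURN, SIG_FAIL) → (GRASP, A_GO)
try SIG_FOUND: (RETURN, SIG_FOUND) → (RETURN, A_GO)

SIG_LOST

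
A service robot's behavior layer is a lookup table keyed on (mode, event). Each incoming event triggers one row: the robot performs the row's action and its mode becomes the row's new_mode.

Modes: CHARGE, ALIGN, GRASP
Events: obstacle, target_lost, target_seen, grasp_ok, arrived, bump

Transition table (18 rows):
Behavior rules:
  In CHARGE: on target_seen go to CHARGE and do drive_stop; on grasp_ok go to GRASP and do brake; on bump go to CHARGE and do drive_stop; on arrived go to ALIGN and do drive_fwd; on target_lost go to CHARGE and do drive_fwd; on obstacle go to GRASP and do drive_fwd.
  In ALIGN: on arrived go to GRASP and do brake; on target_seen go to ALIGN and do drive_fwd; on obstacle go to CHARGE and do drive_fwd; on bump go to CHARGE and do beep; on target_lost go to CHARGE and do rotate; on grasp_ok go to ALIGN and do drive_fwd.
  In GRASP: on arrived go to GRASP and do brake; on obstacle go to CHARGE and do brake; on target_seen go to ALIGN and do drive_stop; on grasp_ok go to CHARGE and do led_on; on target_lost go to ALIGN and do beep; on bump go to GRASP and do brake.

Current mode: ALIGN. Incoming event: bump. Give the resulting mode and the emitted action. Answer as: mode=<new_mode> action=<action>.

current mode = ALIGN; filter table to that mode:
  (ALIGN, arrived) → (GRASP, brake)
  (ALIGN, target_seen) → (ALIGN, drive_fwd)
  (ALIGN, obstacle) → (CHARGE, drive_fwd)
  (ALIGN, bump) → (CHARGE, beep)  ← event matches
  (ALIGN, target_lost) → (CHARGE, rotate)
  (ALIGN, grasp_ok) → (ALIGN, drive_fwd)
event = bump selects (CHARGE, beep)

mode=CHARGE action=beep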